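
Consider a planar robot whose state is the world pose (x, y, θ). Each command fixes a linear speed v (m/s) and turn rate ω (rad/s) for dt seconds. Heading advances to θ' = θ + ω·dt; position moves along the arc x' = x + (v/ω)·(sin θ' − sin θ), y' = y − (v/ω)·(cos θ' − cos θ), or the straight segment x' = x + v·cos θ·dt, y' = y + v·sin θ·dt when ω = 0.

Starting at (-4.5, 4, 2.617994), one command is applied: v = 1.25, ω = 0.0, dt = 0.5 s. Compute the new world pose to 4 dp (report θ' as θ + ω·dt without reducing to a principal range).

θ' = 2.6180 + 0.0·0.5 = 2.6180
ω = 0 → straight: x' = -4.5 + 1.25·cos(2.6180)·0.5 = -5.0413
y' = 4 + 1.25·sin(2.6180)·0.5 = 4.3125

(-5.0413, 4.3125, 2.6180)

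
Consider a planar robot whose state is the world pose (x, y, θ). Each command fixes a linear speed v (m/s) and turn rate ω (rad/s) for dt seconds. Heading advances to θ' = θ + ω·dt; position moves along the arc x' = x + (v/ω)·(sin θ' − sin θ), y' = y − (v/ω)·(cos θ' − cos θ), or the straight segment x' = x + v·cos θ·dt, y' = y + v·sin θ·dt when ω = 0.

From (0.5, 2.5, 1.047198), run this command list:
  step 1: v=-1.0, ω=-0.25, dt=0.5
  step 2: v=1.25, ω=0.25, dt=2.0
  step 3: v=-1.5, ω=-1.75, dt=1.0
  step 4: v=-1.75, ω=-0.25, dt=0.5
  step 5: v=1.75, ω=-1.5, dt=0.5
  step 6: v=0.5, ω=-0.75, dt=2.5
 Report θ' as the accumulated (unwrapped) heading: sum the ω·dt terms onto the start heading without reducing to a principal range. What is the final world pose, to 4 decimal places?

(-0.7498, 2.4774, -3.0778)

step 1: θ'=0.9222 (R=4.0000) → pose (0.2236, 2.0837, 0.9222)
step 2: θ'=1.4222 (R=5.0000) → pose (1.1839, 4.3638, 1.4222)
step 3: θ'=-0.3278 (R=0.8571) → pose (0.0602, 3.6792, -0.3278)
step 4: θ'=-0.4528 (R=7.0000) → pose (-0.7485, 4.0119, -0.4528)
step 5: θ'=-1.2028 (R=-1.1667) → pose (-0.1703, 3.3825, -1.2028)
step 6: θ'=-3.0778 (R=-0.6667) → pose (-0.7498, 2.4774, -3.0778)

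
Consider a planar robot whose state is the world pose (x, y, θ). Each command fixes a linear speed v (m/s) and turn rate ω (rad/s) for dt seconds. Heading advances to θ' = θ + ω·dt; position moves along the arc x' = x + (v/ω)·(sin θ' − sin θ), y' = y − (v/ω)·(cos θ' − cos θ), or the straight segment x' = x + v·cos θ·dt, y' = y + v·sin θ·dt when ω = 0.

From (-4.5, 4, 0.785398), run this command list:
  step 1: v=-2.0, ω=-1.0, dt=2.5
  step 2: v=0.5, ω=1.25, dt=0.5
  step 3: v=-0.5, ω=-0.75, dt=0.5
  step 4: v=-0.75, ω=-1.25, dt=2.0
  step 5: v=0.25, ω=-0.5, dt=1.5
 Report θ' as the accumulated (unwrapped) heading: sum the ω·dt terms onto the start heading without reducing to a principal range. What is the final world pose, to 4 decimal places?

step 1: θ'=-1.7146 (R=2.0000) → pose (-7.8936, 5.7008, -1.7146)
step 2: θ'=-1.0896 (R=0.4000) → pose (-7.8523, 5.4584, -1.0896)
step 3: θ'=-1.4646 (R=0.6667) → pose (-7.9242, 5.6963, -1.4646)
step 4: θ'=-3.9646 (R=0.6000) → pose (-6.8877, 6.1679, -3.9646)
step 5: θ'=-4.7146 (R=-0.5000) → pose (-7.0211, 6.5090, -4.7146)

(-7.0211, 6.5090, -4.7146)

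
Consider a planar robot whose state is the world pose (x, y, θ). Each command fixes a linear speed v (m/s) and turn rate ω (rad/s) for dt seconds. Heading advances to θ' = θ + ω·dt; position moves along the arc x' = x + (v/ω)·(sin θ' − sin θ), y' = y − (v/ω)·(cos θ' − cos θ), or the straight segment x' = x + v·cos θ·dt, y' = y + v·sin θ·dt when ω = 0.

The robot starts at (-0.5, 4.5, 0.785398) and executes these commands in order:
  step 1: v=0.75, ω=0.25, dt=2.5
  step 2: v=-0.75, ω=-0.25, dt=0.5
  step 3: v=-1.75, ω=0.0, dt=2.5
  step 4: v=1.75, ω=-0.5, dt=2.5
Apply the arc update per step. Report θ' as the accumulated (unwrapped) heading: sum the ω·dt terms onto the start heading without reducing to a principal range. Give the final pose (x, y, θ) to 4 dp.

step 1: θ'=1.4104 (R=3.0000) → pose (0.3402, 6.1422, 1.4104)
step 2: θ'=1.2854 (R=3.0000) → pose (0.2573, 5.7767, 1.2854)
step 3: θ'=1.2854 (straight) → pose (-0.9744, 1.5787, 1.2854)
step 4: θ'=0.0354 (R=-3.5000) → pose (2.2601, 4.0911, 0.0354)

(2.2601, 4.0911, 0.0354)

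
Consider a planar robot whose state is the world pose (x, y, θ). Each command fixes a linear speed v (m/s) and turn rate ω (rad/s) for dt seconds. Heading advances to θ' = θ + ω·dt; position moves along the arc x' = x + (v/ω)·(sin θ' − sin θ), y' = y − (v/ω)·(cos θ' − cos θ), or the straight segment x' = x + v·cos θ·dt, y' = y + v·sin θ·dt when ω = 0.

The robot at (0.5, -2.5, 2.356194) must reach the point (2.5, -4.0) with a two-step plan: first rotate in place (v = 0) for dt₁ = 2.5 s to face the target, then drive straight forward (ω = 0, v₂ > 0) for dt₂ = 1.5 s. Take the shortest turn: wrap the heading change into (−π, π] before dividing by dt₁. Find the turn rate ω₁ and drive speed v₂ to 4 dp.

ω₁ = -1.1999, v₂ = 1.6667

heading to target = atan2(-4−-2.5, 2.5−0.5) = -0.6435
Δθ = wrap(-0.6435 − 2.3562) = -2.9997; ω₁ = Δθ/dt₁ = -1.1999
distance = √((2.5−0.5)² + (-4−-2.5)²) = 2.5000; v₂ = distance/dt₂ = 1.6667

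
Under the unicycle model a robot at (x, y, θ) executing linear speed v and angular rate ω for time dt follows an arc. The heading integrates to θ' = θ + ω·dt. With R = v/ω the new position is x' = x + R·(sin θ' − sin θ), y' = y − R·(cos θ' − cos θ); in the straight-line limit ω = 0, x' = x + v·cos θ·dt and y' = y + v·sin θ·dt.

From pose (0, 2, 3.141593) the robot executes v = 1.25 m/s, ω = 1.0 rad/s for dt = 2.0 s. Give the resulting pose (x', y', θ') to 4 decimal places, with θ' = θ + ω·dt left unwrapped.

θ' = 3.1416 + 1.0·2.0 = 5.1416
R = v/ω = 1.25/1.0 = 1.2500
x' = 0 + 1.2500·(sin 5.1416 − sin 3.1416) = -1.1366
y' = 2 − 1.2500·(cos 5.1416 − cos 3.1416) = 0.2298

(-1.1366, 0.2298, 5.1416)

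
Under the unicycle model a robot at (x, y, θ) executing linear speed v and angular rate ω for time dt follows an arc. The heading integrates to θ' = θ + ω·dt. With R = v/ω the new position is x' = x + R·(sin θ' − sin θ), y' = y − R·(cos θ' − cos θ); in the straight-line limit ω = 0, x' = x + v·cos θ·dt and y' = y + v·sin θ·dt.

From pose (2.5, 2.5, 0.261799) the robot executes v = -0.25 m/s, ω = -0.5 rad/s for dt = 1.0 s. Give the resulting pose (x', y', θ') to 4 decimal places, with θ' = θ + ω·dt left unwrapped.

(2.2526, 2.4971, -0.2382)

θ' = 0.2618 + -0.5·1.0 = -0.2382
R = v/ω = -0.25/-0.5 = 0.5000
x' = 2.5 + 0.5000·(sin -0.2382 − sin 0.2618) = 2.2526
y' = 2.5 − 0.5000·(cos -0.2382 − cos 0.2618) = 2.4971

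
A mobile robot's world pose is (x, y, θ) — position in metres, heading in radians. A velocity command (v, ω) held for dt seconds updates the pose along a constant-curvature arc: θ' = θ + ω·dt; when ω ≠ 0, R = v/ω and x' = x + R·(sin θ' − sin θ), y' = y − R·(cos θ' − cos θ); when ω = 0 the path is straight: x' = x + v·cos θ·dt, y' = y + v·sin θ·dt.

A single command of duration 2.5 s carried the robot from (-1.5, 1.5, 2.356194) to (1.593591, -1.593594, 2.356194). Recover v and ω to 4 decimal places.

Δθ = 2.356194 − 2.356194 = 0.000000
ω = Δθ/dt = 0.000000/2.5 = 0.0000
ω = 0 → v = (Δx·cos θ + Δy·sin θ)/dt = -1.7500

v = -1.7500, ω = 0.0000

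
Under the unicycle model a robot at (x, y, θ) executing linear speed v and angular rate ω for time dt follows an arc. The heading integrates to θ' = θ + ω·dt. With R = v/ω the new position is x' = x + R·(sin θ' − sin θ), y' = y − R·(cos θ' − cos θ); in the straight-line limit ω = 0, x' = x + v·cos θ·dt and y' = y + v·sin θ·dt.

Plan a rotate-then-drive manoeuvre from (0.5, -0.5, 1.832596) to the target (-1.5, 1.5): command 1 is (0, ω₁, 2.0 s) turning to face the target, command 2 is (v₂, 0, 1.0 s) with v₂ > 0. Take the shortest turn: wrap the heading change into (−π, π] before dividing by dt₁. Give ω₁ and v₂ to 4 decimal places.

ω₁ = 0.2618, v₂ = 2.8284

heading to target = atan2(1.5−-0.5, -1.5−0.5) = 2.3562
Δθ = wrap(2.3562 − 1.8326) = 0.5236; ω₁ = Δθ/dt₁ = 0.2618
distance = √((-1.5−0.5)² + (1.5−-0.5)²) = 2.8284; v₂ = distance/dt₂ = 2.8284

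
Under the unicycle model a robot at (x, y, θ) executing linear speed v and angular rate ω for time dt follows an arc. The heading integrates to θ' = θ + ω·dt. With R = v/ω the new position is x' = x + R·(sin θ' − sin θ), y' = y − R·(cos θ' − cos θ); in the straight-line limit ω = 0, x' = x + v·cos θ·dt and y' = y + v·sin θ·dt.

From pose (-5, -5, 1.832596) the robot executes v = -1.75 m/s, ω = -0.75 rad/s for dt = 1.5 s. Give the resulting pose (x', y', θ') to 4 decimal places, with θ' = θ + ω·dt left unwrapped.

θ' = 1.8326 + -0.75·1.5 = 0.7076
R = v/ω = -1.75/-0.75 = 2.3333
x' = -5 + 2.3333·(sin 0.7076 − sin 1.8326) = -5.7371
y' = -5 − 2.3333·(cos 0.7076 − cos 1.8326) = -7.3771

(-5.7371, -7.3771, 0.7076)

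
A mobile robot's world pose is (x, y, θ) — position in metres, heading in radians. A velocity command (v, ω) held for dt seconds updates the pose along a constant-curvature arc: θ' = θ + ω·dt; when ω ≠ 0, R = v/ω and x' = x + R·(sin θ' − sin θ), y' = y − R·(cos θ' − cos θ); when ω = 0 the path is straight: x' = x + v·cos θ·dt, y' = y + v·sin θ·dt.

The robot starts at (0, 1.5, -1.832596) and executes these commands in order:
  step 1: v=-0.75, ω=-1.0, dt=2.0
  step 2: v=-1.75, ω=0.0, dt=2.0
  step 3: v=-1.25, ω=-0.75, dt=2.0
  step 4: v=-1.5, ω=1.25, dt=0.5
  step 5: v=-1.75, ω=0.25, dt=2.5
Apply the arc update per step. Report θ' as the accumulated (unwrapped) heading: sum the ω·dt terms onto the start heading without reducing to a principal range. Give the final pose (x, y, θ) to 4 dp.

(5.3130, -7.3923, -4.0826)

step 1: θ'=-3.8326 (R=0.7500) → pose (1.2024, 1.8838, -3.8326)
step 2: θ'=-3.8326 (straight) → pose (3.8996, -0.3467, -3.8326)
step 3: θ'=-5.3326 (R=1.6667) → pose (4.1936, -2.5998, -5.3326)
step 4: θ'=-4.7076 (R=-1.2000) → pose (3.9702, -3.3030, -4.7076)
step 5: θ'=-4.0826 (R=-7.0000) → pose (5.3130, -7.3923, -4.0826)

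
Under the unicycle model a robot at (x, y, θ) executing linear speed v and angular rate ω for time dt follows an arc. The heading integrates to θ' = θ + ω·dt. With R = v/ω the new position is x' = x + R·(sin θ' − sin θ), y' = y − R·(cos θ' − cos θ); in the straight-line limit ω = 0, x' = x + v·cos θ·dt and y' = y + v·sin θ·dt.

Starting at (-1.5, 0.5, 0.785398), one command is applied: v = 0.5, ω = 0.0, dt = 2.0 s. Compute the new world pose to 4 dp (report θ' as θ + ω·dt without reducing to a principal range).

(-0.7929, 1.2071, 0.7854)

θ' = 0.7854 + 0.0·2.0 = 0.7854
ω = 0 → straight: x' = -1.5 + 0.5·cos(0.7854)·2.0 = -0.7929
y' = 0.5 + 0.5·sin(0.7854)·2.0 = 1.2071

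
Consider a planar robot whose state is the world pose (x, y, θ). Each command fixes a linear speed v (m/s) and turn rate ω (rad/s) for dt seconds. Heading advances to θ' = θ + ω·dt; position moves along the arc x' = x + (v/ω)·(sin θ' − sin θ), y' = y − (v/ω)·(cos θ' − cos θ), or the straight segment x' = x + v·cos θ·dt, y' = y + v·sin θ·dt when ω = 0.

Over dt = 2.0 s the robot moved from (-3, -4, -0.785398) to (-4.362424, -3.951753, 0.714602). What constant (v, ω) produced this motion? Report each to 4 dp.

v = -0.7500, ω = 0.7500

Δθ = 0.714602 − -0.785398 = 1.500000
ω = Δθ/dt = 1.500000/2.0 = 0.7500
R = Δx/(sin θ' − sin θ) = -1.0000
v = R·ω = -1.0000·0.7500 = -0.7500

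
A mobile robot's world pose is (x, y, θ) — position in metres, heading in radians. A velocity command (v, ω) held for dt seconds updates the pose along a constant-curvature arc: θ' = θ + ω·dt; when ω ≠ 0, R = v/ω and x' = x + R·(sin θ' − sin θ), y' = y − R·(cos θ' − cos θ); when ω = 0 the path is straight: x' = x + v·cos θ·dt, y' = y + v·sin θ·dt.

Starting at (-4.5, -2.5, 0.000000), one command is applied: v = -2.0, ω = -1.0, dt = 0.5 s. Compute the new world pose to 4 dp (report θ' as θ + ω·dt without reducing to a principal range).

θ' = 0.0000 + -1.0·0.5 = -0.5000
R = v/ω = -2.0/-1.0 = 2.0000
x' = -4.5 + 2.0000·(sin -0.5000 − sin 0.0000) = -5.4589
y' = -2.5 − 2.0000·(cos -0.5000 − cos 0.0000) = -2.2552

(-5.4589, -2.2552, -0.5000)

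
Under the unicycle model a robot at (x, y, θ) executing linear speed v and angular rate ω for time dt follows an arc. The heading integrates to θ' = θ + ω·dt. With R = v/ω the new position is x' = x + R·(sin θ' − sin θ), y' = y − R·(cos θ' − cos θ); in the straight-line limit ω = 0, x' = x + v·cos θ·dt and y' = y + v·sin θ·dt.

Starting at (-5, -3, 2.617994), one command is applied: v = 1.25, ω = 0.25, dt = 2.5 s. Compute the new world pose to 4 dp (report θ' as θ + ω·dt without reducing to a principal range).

(-8.0061, -2.3558, 3.2430)

θ' = 2.6180 + 0.25·2.5 = 3.2430
R = v/ω = 1.25/0.25 = 5.0000
x' = -5 + 5.0000·(sin 3.2430 − sin 2.6180) = -8.0061
y' = -3 − 5.0000·(cos 3.2430 − cos 2.6180) = -2.3558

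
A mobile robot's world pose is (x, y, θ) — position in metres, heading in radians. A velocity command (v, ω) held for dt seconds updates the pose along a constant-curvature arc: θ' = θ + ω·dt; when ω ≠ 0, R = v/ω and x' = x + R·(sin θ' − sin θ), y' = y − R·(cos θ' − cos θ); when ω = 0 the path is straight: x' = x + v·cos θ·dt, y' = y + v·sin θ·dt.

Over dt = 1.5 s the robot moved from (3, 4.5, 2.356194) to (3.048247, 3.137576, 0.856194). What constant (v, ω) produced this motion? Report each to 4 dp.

Δθ = 0.856194 − 2.356194 = -1.500000
ω = Δθ/dt = -1.500000/1.5 = -1.0000
R = −Δy/(cos θ' − cos θ) = 1.0000
v = R·ω = 1.0000·-1.0000 = -1.0000

v = -1.0000, ω = -1.0000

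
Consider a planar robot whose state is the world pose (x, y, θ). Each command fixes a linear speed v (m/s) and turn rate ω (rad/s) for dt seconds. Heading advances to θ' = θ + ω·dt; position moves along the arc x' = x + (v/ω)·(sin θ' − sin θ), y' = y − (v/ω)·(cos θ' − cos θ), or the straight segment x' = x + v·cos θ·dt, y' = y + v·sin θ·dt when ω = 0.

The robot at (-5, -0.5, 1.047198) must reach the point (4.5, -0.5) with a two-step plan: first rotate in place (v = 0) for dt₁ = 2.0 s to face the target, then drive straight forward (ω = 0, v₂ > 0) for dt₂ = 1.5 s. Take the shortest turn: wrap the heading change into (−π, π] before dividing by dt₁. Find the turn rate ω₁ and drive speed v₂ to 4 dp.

heading to target = atan2(-0.5−-0.5, 4.5−-5) = 0.0000
Δθ = wrap(0.0000 − 1.0472) = -1.0472; ω₁ = Δθ/dt₁ = -0.5236
distance = √((4.5−-5)² + (-0.5−-0.5)²) = 9.5000; v₂ = distance/dt₂ = 6.3333

ω₁ = -0.5236, v₂ = 6.3333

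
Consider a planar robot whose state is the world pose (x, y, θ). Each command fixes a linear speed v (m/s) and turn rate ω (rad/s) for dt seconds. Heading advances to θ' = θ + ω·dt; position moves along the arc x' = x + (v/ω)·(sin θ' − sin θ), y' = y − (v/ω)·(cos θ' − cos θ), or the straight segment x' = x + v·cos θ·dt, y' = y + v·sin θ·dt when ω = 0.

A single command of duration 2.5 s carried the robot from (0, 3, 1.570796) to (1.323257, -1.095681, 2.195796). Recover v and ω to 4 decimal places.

Δθ = 2.195796 − 1.570796 = 0.625000
ω = Δθ/dt = 0.625000/2.5 = 0.2500
R = −Δy/(cos θ' − cos θ) = -7.0000
v = R·ω = -7.0000·0.2500 = -1.7500

v = -1.7500, ω = 0.2500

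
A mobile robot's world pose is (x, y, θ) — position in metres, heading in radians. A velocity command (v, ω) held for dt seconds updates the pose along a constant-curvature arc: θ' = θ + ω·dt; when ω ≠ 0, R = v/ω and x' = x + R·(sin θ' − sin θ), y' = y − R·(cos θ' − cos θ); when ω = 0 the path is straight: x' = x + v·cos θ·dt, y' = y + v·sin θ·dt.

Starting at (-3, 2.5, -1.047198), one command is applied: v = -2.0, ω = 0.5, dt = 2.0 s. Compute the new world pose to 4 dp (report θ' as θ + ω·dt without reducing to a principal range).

θ' = -1.0472 + 0.5·2.0 = -0.0472
R = v/ω = -2.0/0.5 = -4.0000
x' = -3 + -4.0000·(sin -0.0472 − sin -1.0472) = -6.2754
y' = 2.5 − -4.0000·(cos -0.0472 − cos -1.0472) = 4.4955

(-6.2754, 4.4955, -0.0472)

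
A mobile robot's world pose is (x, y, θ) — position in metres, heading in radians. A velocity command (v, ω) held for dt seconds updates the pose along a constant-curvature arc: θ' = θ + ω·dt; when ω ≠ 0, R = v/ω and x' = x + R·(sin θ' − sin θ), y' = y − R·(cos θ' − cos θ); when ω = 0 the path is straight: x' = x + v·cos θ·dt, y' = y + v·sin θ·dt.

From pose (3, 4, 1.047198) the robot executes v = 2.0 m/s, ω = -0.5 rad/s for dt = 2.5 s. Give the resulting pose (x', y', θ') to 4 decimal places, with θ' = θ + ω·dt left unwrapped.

θ' = 1.0472 + -0.5·2.5 = -0.2028
R = v/ω = 2.0/-0.5 = -4.0000
x' = 3 + -4.0000·(sin -0.2028 − sin 1.0472) = 7.2698
y' = 4 − -4.0000·(cos -0.2028 − cos 1.0472) = 5.9180

(7.2698, 5.9180, -0.2028)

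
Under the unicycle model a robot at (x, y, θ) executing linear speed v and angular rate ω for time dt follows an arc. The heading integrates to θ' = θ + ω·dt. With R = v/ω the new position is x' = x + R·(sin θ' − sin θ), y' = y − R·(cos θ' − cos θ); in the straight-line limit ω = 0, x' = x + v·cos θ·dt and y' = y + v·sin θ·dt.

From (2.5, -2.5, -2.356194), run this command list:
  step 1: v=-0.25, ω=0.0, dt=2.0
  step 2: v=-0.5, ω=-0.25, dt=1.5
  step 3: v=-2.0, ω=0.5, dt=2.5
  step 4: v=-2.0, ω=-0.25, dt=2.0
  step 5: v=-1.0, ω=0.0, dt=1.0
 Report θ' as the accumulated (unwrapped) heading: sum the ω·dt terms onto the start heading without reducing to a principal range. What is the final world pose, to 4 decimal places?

step 1: θ'=-2.3562 (straight) → pose (2.8536, -2.1464, -2.3562)
step 2: θ'=-2.7312 (R=2.0000) → pose (3.4698, -1.7267, -2.7312)
step 3: θ'=-1.4812 (R=-4.0000) → pose (5.8579, 2.2990, -1.4812)
step 4: θ'=-1.9812 (R=8.0000) → pose (6.4901, 6.2067, -1.9812)
step 5: θ'=-1.9812 (straight) → pose (6.8891, 7.1237, -1.9812)

(6.8891, 7.1237, -1.9812)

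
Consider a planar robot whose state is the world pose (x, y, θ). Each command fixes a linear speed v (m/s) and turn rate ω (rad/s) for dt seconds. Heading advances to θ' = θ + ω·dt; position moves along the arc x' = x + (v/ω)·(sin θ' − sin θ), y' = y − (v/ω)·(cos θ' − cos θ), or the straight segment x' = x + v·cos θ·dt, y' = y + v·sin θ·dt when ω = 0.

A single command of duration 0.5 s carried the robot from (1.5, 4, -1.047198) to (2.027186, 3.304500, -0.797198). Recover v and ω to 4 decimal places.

v = 1.7500, ω = 0.5000

Δθ = -0.797198 − -1.047198 = 0.250000
ω = Δθ/dt = 0.250000/0.5 = 0.5000
R = −Δy/(cos θ' − cos θ) = 3.5000
v = R·ω = 3.5000·0.5000 = 1.7500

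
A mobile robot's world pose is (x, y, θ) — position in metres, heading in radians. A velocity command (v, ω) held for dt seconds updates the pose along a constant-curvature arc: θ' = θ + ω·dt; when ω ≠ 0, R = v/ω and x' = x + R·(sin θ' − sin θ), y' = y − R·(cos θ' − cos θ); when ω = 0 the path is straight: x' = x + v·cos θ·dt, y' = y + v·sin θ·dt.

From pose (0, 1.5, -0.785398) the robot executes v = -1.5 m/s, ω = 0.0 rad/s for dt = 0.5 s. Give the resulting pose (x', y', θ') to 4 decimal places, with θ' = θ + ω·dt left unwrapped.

(-0.5303, 2.0303, -0.7854)

θ' = -0.7854 + 0.0·0.5 = -0.7854
ω = 0 → straight: x' = 0 + -1.5·cos(-0.7854)·0.5 = -0.5303
y' = 1.5 + -1.5·sin(-0.7854)·0.5 = 2.0303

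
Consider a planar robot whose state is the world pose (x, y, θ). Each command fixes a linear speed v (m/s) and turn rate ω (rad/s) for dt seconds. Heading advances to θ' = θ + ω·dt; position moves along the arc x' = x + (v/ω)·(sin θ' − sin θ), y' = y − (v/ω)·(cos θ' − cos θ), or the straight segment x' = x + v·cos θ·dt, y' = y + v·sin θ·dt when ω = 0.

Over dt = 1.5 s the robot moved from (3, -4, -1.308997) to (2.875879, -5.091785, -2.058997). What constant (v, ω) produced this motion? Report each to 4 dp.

v = 0.7500, ω = -0.5000

Δθ = -2.058997 − -1.308997 = -0.750000
ω = Δθ/dt = -0.750000/1.5 = -0.5000
R = −Δy/(cos θ' − cos θ) = -1.5000
v = R·ω = -1.5000·-0.5000 = 0.7500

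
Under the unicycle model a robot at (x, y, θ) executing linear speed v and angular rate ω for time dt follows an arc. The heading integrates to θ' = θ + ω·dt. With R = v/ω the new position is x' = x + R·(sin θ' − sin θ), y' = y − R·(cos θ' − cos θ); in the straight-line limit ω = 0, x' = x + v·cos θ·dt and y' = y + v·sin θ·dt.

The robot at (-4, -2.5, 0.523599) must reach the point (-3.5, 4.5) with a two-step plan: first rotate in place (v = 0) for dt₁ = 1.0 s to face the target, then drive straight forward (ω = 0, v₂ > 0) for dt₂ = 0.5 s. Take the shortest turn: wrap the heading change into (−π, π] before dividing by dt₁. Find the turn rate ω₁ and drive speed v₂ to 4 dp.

heading to target = atan2(4.5−-2.5, -3.5−-4) = 1.4995
Δθ = wrap(1.4995 − 0.5236) = 0.9759; ω₁ = Δθ/dt₁ = 0.9759
distance = √((-3.5−-4)² + (4.5−-2.5)²) = 7.0178; v₂ = distance/dt₂ = 14.0357

ω₁ = 0.9759, v₂ = 14.0357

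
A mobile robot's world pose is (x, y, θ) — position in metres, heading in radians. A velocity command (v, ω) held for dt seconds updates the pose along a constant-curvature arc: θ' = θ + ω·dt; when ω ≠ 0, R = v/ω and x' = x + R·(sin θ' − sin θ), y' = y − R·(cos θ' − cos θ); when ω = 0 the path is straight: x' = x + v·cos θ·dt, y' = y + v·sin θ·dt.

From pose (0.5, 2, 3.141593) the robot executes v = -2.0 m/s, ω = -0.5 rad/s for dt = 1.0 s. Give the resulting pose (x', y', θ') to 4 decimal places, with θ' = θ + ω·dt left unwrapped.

θ' = 3.1416 + -0.5·1.0 = 2.6416
R = v/ω = -2.0/-0.5 = 4.0000
x' = 0.5 + 4.0000·(sin 2.6416 − sin 3.1416) = 2.4177
y' = 2 − 4.0000·(cos 2.6416 − cos 3.1416) = 1.5103

(2.4177, 1.5103, 2.6416)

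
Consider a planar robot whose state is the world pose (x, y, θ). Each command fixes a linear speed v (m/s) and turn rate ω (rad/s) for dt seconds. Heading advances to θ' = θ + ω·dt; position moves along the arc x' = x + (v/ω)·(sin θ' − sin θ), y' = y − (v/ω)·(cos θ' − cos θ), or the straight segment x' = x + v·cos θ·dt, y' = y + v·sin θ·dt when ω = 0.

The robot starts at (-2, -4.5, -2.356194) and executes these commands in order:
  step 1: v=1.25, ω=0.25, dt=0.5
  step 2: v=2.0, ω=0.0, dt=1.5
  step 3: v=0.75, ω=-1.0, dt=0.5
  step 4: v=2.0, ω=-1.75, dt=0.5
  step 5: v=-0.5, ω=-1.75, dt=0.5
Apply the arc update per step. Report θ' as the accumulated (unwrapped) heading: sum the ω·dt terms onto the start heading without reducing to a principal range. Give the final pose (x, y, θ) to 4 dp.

(-5.3645, -7.7290, -4.4812)

step 1: θ'=-2.2312 (R=5.0000) → pose (-2.4132, -4.9684, -2.2312)
step 2: θ'=-2.2312 (straight) → pose (-4.2535, -7.3376, -2.2312)
step 3: θ'=-2.7312 (R=-0.7500) → pose (-4.5466, -7.5653, -2.7312)
step 4: θ'=-3.6062 (R=-1.1429) → pose (-5.5146, -7.5390, -3.6062)
step 5: θ'=-4.4812 (R=0.2857) → pose (-5.3645, -7.7290, -4.4812)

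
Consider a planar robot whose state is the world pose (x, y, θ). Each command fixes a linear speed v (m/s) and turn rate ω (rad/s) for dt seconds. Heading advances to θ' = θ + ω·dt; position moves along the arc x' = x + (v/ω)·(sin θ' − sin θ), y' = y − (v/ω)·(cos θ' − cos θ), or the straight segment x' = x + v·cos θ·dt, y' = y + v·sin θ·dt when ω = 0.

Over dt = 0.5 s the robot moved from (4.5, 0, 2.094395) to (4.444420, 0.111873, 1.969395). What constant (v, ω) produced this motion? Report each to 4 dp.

v = 0.2500, ω = -0.2500

Δθ = 1.969395 − 2.094395 = -0.125000
ω = Δθ/dt = -0.125000/0.5 = -0.2500
R = −Δy/(cos θ' − cos θ) = -1.0000
v = R·ω = -1.0000·-0.2500 = 0.2500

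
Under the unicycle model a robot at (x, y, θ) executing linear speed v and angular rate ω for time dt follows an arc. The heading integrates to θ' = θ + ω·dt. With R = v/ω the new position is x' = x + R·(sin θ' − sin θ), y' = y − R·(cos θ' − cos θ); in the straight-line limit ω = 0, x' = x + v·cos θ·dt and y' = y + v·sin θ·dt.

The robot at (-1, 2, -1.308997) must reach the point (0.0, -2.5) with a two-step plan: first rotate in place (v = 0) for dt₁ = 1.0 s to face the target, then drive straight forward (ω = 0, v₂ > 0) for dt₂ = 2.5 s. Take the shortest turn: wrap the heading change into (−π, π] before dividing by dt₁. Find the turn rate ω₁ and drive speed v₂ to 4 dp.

ω₁ = -0.0431, v₂ = 1.8439

heading to target = atan2(-2.5−2, 0−-1) = -1.3521
Δθ = wrap(-1.3521 − -1.3090) = -0.0431; ω₁ = Δθ/dt₁ = -0.0431
distance = √((0−-1)² + (-2.5−2)²) = 4.6098; v₂ = distance/dt₂ = 1.8439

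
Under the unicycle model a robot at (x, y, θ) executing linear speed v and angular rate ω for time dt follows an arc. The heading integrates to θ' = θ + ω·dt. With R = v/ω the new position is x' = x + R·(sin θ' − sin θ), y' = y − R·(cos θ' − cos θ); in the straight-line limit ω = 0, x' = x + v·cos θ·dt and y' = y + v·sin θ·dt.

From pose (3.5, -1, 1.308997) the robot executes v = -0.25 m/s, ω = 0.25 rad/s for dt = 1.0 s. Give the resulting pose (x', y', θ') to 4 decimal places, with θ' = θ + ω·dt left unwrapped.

(3.4660, -1.2470, 1.5590)

θ' = 1.3090 + 0.25·1.0 = 1.5590
R = v/ω = -0.25/0.25 = -1.0000
x' = 3.5 + -1.0000·(sin 1.5590 − sin 1.3090) = 3.4660
y' = -1 − -1.0000·(cos 1.5590 − cos 1.3090) = -1.2470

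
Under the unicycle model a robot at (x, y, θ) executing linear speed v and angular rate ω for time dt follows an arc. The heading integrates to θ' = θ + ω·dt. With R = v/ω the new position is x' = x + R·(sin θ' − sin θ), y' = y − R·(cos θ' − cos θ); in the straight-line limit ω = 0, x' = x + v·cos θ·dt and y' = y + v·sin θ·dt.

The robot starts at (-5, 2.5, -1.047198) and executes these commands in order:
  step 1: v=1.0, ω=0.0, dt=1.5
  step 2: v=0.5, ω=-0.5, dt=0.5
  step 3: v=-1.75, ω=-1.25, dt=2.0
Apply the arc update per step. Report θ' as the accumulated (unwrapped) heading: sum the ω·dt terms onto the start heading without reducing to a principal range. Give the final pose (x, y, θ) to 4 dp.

(-1.9518, 2.4592, -3.7972)

step 1: θ'=-1.0472 (straight) → pose (-4.2500, 1.2010, -1.0472)
step 2: θ'=-1.2972 (R=-1.0000) → pose (-4.1532, 0.9712, -1.2972)
step 3: θ'=-3.7972 (R=1.4000) → pose (-1.9518, 2.4592, -3.7972)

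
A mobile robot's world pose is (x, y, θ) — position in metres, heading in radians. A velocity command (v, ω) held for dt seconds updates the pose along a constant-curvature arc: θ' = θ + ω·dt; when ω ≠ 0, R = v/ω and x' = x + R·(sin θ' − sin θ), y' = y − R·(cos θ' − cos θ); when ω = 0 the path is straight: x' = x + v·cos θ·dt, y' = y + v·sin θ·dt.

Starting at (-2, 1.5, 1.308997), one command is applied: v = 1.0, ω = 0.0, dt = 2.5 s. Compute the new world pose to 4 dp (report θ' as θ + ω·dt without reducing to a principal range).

(-1.3530, 3.9148, 1.3090)

θ' = 1.3090 + 0.0·2.5 = 1.3090
ω = 0 → straight: x' = -2 + 1.0·cos(1.3090)·2.5 = -1.3530
y' = 1.5 + 1.0·sin(1.3090)·2.5 = 3.9148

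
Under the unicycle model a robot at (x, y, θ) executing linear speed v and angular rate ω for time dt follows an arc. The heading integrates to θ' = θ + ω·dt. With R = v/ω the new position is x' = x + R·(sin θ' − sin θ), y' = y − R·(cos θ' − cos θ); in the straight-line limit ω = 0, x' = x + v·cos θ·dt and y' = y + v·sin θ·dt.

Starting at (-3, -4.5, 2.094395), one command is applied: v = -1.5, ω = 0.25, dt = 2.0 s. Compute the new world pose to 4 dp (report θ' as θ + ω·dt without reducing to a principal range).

(-0.9256, -6.6239, 2.5944)

θ' = 2.0944 + 0.25·2.0 = 2.5944
R = v/ω = -1.5/0.25 = -6.0000
x' = -3 + -6.0000·(sin 2.5944 − sin 2.0944) = -0.9256
y' = -4.5 − -6.0000·(cos 2.5944 − cos 2.0944) = -6.6239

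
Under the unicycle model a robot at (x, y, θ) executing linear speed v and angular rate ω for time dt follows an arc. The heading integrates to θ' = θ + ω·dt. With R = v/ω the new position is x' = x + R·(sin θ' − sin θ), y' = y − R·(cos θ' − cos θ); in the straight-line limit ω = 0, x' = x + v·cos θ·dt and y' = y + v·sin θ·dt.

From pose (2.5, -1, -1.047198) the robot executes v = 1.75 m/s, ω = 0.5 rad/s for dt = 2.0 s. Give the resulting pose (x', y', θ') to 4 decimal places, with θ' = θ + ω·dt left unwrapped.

θ' = -1.0472 + 0.5·2.0 = -0.0472
R = v/ω = 1.75/0.5 = 3.5000
x' = 2.5 + 3.5000·(sin -0.0472 − sin -1.0472) = 5.3660
y' = -1 − 3.5000·(cos -0.0472 − cos -1.0472) = -2.7461

(5.3660, -2.7461, -0.0472)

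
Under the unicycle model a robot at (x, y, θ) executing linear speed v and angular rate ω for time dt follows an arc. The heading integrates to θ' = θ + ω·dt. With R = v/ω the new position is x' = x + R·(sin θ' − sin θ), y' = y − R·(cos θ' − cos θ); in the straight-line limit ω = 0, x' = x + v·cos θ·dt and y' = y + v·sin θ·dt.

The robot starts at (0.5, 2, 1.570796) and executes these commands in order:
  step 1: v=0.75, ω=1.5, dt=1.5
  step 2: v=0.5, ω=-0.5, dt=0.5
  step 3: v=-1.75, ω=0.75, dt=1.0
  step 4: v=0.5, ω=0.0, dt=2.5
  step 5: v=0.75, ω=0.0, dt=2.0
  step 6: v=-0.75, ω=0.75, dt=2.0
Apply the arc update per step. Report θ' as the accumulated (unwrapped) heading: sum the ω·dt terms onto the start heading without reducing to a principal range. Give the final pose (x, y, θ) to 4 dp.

step 1: θ'=3.8208 (R=0.5000) → pose (-0.3141, 2.3890, 3.8208)
step 2: θ'=3.5708 (R=-1.0000) → pose (-0.5261, 2.2578, 3.5708)
step 3: θ'=4.3208 (R=-2.3333) → pose (0.6596, 3.4890, 4.3208)
step 4: θ'=4.3208 (straight) → pose (0.1825, 2.3336, 4.3208)
step 5: θ'=4.3208 (straight) → pose (-0.3900, 0.9471, 4.3208)
step 6: θ'=5.8208 (R=-1.0000) → pose (-0.8682, 2.2238, 5.8208)

(-0.8682, 2.2238, 5.8208)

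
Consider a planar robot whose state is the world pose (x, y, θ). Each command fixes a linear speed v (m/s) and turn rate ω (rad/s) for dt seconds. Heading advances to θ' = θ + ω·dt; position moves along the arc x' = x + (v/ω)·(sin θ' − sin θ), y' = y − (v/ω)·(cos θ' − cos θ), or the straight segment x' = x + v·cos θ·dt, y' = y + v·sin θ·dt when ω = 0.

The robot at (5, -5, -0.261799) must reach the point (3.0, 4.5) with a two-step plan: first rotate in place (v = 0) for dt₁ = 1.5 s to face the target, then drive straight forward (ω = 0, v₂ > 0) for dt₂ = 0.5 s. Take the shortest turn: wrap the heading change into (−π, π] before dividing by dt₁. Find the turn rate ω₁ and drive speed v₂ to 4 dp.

heading to target = atan2(4.5−-5, 3−5) = 1.7783
Δθ = wrap(1.7783 − -0.2618) = 2.0401; ω₁ = Δθ/dt₁ = 1.3601
distance = √((3−5)² + (4.5−-5)²) = 9.7082; v₂ = distance/dt₂ = 19.4165

ω₁ = 1.3601, v₂ = 19.4165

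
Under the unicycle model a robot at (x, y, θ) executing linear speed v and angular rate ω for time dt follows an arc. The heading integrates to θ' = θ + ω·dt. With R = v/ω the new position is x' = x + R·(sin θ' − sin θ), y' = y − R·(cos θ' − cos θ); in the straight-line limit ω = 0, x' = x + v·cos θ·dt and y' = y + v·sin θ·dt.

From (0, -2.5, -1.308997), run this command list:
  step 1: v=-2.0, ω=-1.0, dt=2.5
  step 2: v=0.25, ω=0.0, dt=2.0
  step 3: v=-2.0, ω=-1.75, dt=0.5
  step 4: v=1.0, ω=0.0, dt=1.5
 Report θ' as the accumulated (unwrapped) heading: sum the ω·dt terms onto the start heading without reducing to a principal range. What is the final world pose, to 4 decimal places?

step 1: θ'=-3.8090 (R=2.0000) → pose (3.1698, -0.4115, -3.8090)
step 2: θ'=-3.8090 (straight) → pose (2.7770, -0.1020, -3.8090)
step 3: θ'=-4.6840 (R=1.1429) → pose (3.2121, -0.9672, -4.6840)
step 4: θ'=-4.6840 (straight) → pose (3.1695, 0.5322, -4.6840)

(3.1695, 0.5322, -4.6840)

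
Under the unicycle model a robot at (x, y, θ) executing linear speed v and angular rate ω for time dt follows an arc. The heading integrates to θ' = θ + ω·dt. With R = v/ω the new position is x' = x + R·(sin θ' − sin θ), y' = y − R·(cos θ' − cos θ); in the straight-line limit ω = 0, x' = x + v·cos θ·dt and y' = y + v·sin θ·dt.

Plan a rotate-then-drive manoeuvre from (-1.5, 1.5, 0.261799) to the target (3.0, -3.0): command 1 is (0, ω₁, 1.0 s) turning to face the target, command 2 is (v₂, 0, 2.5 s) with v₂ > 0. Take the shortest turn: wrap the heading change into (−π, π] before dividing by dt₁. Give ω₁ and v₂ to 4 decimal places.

heading to target = atan2(-3−1.5, 3−-1.5) = -0.7854
Δθ = wrap(-0.7854 − 0.2618) = -1.0472; ω₁ = Δθ/dt₁ = -1.0472
distance = √((3−-1.5)² + (-3−1.5)²) = 6.3640; v₂ = distance/dt₂ = 2.5456

ω₁ = -1.0472, v₂ = 2.5456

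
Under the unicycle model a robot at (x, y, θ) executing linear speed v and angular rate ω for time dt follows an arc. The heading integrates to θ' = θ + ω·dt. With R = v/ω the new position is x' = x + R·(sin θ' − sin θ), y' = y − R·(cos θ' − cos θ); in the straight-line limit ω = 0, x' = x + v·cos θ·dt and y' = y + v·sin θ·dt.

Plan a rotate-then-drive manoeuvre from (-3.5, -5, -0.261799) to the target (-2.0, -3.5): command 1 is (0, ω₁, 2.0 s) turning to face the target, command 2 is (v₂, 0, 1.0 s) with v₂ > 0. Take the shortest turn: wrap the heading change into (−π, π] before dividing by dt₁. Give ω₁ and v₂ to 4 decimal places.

heading to target = atan2(-3.5−-5, -2−-3.5) = 0.7854
Δθ = wrap(0.7854 − -0.2618) = 1.0472; ω₁ = Δθ/dt₁ = 0.5236
distance = √((-2−-3.5)² + (-3.5−-5)²) = 2.1213; v₂ = distance/dt₂ = 2.1213

ω₁ = 0.5236, v₂ = 2.1213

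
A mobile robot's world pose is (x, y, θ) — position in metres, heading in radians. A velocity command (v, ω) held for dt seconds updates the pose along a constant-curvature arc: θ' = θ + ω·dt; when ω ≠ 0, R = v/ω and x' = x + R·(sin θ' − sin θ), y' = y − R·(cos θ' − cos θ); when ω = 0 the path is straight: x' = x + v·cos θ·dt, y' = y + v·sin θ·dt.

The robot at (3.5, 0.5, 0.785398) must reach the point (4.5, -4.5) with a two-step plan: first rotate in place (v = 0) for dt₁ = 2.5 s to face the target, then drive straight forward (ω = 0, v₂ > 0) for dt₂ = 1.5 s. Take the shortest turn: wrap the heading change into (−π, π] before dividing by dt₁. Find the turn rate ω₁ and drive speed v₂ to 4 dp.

heading to target = atan2(-4.5−0.5, 4.5−3.5) = -1.3734
Δθ = wrap(-1.3734 − 0.7854) = -2.1588; ω₁ = Δθ/dt₁ = -0.8635
distance = √((4.5−3.5)² + (-4.5−0.5)²) = 5.0990; v₂ = distance/dt₂ = 3.3993

ω₁ = -0.8635, v₂ = 3.3993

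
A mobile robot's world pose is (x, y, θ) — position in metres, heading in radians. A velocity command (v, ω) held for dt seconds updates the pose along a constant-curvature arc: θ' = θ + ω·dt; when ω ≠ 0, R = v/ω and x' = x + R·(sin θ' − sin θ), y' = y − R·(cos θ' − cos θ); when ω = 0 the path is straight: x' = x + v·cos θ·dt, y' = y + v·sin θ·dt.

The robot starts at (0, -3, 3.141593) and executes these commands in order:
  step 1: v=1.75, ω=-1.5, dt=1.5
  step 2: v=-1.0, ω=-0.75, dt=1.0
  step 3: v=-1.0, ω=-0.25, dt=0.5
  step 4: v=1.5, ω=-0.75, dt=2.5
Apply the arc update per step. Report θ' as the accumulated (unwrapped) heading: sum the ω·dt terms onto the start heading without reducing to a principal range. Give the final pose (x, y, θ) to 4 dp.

step 1: θ'=0.8916 (R=-1.1667) → pose (-0.9078, -1.1005, 0.8916)
step 2: θ'=0.1416 (R=1.3333) → pose (-1.7570, -1.5829, 0.1416)
step 3: θ'=0.0166 (R=4.0000) → pose (-2.2551, -1.6224, 0.0166)
step 4: θ'=-1.8584 (R=-2.0000) → pose (-0.3041, -4.1894, -1.8584)

(-0.3041, -4.1894, -1.8584)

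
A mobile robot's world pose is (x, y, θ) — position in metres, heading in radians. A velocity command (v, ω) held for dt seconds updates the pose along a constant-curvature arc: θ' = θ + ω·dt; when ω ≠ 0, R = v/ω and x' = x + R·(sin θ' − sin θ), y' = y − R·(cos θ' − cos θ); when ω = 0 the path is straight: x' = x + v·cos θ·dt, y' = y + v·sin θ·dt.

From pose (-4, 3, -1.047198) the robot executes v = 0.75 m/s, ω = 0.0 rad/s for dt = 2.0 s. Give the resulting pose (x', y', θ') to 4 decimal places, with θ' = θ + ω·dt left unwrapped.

θ' = -1.0472 + 0.0·2.0 = -1.0472
ω = 0 → straight: x' = -4 + 0.75·cos(-1.0472)·2.0 = -3.2500
y' = 3 + 0.75·sin(-1.0472)·2.0 = 1.7010

(-3.2500, 1.7010, -1.0472)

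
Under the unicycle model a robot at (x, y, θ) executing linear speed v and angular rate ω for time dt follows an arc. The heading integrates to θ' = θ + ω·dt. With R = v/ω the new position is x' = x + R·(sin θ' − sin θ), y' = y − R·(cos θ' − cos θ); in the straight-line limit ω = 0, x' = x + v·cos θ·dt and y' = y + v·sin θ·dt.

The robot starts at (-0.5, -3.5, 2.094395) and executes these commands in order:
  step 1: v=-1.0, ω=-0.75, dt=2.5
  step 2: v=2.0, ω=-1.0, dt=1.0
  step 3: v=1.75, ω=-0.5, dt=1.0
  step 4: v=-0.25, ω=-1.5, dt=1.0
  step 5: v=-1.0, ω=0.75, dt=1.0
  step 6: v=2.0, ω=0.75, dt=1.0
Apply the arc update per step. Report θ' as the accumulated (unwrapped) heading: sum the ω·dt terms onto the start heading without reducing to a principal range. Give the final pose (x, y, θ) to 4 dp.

(2.0281, -8.5715, -1.2806)

step 1: θ'=0.2194 (R=1.3333) → pose (-1.3645, -5.4680, 0.2194)
step 2: θ'=-0.7806 (R=-2.0000) → pose (0.4782, -5.9991, -0.7806)
step 3: θ'=-1.2806 (R=-3.5000) → pose (1.3689, -7.4844, -1.2806)
step 4: θ'=-2.7806 (R=0.1667) → pose (1.4697, -7.2807, -2.7806)
step 5: θ'=-2.0306 (R=-1.3333) → pose (2.1936, -6.6250, -2.0306)
step 6: θ'=-1.2806 (R=2.6667) → pose (2.0281, -8.5715, -1.2806)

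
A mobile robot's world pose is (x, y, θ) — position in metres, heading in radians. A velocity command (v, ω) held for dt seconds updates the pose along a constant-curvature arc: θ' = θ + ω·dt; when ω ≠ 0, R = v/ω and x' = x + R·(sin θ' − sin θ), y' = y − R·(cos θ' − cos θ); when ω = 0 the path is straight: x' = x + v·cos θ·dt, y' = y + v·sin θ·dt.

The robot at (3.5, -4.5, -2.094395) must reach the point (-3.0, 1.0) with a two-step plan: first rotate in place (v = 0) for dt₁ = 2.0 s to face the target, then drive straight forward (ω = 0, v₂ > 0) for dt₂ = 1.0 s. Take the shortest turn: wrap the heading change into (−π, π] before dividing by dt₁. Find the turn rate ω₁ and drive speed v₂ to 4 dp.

heading to target = atan2(1−-4.5, -3−3.5) = 2.4393
Δθ = wrap(2.4393 − -2.0944) = -1.7495; ω₁ = Δθ/dt₁ = -0.8747
distance = √((-3−3.5)² + (1−-4.5)²) = 8.5147; v₂ = distance/dt₂ = 8.5147

ω₁ = -0.8747, v₂ = 8.5147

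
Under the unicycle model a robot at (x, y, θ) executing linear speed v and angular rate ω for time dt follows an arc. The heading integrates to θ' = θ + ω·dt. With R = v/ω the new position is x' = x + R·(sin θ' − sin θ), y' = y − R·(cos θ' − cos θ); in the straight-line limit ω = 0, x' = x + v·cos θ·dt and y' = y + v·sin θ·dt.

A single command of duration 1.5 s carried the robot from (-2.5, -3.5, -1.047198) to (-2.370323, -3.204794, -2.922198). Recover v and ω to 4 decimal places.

Δθ = -2.922198 − -1.047198 = -1.875000
ω = Δθ/dt = -1.875000/1.5 = -1.2500
R = −Δy/(cos θ' − cos θ) = 0.2000
v = R·ω = 0.2000·-1.2500 = -0.2500

v = -0.2500, ω = -1.2500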